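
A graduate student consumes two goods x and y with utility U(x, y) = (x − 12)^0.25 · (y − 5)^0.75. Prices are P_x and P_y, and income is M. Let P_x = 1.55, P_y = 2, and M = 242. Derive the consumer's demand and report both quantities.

x* = 46.4194, y* = 85.025

After buying the subsistence bundle (12, 5), a share 0.25 of the remaining income goes to x: x* = 12 + 0.25·(M − 12P_x − 5P_y)/P_x.
Discretionary income = 242 − 12·1.55 − 5·2 = 213.4; x* = 12 + 0.25·213.4/1.55 = 46.4194; y* = 5 + 0.75·213.4/2 = 85.025.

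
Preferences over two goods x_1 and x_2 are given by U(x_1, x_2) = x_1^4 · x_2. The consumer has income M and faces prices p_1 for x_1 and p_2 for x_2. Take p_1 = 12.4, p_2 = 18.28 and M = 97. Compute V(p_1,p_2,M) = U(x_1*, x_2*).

V = 1627.7424

MU_x_1/MU_x_2 = (4·x_2)/(x_1); tangency sets this equal to p_1/p_2.
So 4·p_2·x_2 = p_1·x_1; combined with the budget, a share 0.8 of income goes to x_1.
Demand: x_1*(p_1,p_2,M) = 0.8·M/p_1 and x_2* = 0.2·M/p_2.
At p_1=12.4, p_2=18.28, M=97: x_1* = 0.8·97/12.4 = 6.2581, x_2* = 1.0613.
Utility at the optimum: U(6.2581, 1.0613) = 1627.7424.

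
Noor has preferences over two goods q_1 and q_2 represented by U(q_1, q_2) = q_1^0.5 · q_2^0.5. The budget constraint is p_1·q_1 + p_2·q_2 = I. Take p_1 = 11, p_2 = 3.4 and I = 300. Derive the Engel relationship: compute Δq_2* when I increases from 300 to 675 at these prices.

Tangency: MRS = q_2/q_1 = p_1/p_2.
So 0.5·p_2·q_2 = 0.5·p_1·q_1; combined with the budget, a share 0.5 of income goes to q_1.
Demand: q_1*(p_1,p_2,I) = 0.5·I/p_1 and q_2* = 0.5·I/p_2.
At p_1=11, p_2=3.4, I=300: q_2* = 0.5·300/3.4 = 44.1176.
At I' = 675: q_2* = 99.2647. Change: 99.2647 − 44.1176 = 55.1471.

Δq_2* = 55.1471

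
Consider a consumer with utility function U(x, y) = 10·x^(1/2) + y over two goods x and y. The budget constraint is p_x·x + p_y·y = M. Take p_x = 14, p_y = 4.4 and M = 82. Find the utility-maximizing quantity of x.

MU_x = 5/√x, MU_y = 1. Tangency: 5/√x = p_x/p_y.
Thus x* = (5·p_y/p_x)² — independent of M — with the rest of income spent on y.
Plugging in: x* = (5·4.4/14)² = 2.4694.

x* = 2.4694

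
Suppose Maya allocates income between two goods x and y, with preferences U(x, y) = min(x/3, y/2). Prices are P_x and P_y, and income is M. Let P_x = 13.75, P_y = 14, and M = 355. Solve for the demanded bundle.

Leontief preferences: the optimum is at the kink where x/3 = y/2, i.e. y = (2/3)·x.
Budget: P_x·x + P_y·(2/3)·x = M, so (3·P_x + 2·P_y)·x = 3·M.
Demand: x*(P_x,P_y,M) = 3·M/(3·P_x + 2·P_y), y* = 2·M/(3·P_x + 2·P_y).
Here 3·13.75 + 2·14 = 69.25, giving x* = 15.3791 and y* = 10.2527.

x* = 15.3791, y* = 10.2527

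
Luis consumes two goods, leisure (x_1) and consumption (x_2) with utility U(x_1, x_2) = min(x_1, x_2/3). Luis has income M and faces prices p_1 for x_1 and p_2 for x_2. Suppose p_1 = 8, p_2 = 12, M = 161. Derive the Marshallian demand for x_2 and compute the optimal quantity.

x_2* = 10.9773

With perfect complements, no substitution: consume in ratio x_1:x_2 = 1:3.
Budget: p_1·x_1 + p_2·3·x_1 = M, so (p_1 + 3·p_2)·x_1 = M.
Demand: x_1*(p_1,p_2,M) = M/(p_1 + 3·p_2), x_2* = 3·M/(p_1 + 3·p_2).
Here 8 + 3·12 = 44, giving x_2* = 10.9773.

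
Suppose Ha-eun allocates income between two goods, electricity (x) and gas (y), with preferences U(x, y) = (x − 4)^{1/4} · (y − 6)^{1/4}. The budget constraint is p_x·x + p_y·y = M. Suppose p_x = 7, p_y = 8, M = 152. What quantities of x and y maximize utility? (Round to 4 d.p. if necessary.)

This is Cobb-Douglas in (x−4, y−6): tangency gives 0.25·p_y·(y−6) = 0.25·p_x·(x−4).
After buying the subsistence bundle (4, 6), a share 0.5 of the remaining income goes to x: x* = 4 + 0.5·(M − 4p_x − 6p_y)/p_x.
Discretionary income = 152 − 4·7 − 6·8 = 76; x* = 4 + 0.5·76/7 = 9.4286; y* = 6 + 0.5·76/8 = 10.75.

x* = 9.4286, y* = 10.75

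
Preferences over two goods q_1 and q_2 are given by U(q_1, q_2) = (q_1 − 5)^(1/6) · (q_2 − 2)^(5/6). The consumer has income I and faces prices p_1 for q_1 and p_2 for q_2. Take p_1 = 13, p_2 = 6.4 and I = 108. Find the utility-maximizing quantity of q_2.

q_2* = 5.9323

Substituting into the budget: q_1* = 5 + 1/6·(I − 5·p_1 − 2·p_2)/p_1, and q_2* = 2 + 5/6·(…)/p_2.
Discretionary income = 108 − 5·13 − 2·6.4 = 30.2; q_2* = 2 + 5/6·30.2/6.4 = 5.9323.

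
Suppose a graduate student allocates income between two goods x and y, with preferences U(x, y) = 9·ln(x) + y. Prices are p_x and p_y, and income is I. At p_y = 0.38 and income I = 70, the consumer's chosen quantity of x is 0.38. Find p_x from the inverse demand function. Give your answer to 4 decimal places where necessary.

p_x = 9

MU_x = 9/x, MU_y = 1. Tangency: 9/x = p_x/p_y.
So x*(p_x,p_y) = 9·p_y/p_x, independent of income; and y* = (I − 9·p_y)/p_y.
Set x* = 0.38 in the demand function and solve for p_x: p_x = 9.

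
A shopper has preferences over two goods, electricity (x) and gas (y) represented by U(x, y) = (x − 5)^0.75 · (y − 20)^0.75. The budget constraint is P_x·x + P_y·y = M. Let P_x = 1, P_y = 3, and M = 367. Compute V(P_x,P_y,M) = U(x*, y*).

V = 814.0001

This is Cobb-Douglas in (x−5, y−20): tangency gives 0.75·P_y·(y−20) = 0.75·P_x·(x−5).
Substituting into the budget: x* = 5 + 0.5·(M − 5·P_x − 20·P_y)/P_x, and y* = 20 + 0.5·(…)/P_y.
Discretionary income = 367 − 5·1 − 20·3 = 302; x* = 5 + 0.5·302/1 = 156; y* = 20 + 0.5·302/3 = 70.3333.
Utility at the optimum: U(156, 70.3333) = 814.0001.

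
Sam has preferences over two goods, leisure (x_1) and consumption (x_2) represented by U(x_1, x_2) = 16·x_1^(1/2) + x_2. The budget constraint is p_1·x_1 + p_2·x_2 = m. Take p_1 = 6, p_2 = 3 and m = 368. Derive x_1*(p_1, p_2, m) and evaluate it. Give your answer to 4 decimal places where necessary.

x_1* = 16

Solve: √x_1 = 8·p_2/p_1, so x_1*(p_1,p_2) = (8·p_2/p_1)², and x_2* = (m − p_1·x_1*)/p_2.
Plugging in: x_1* = (8·3/6)² = 16.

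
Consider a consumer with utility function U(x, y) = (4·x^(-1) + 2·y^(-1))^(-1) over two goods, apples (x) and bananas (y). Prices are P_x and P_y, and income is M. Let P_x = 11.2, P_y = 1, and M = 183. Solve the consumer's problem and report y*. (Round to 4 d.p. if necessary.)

y* = 31.9212

MRS = MU_x/MU_y = 2·(y/x)^(2). Set equal to P_x/P_y.
Solve for the ratio: y/x = [(1/2)·P_x/P_y]^(0.5).
Substitute y = (y/x)·x into the budget: x* = M/(P_x + P_y·(y/x)).
Numerically y/x = 2.366432, so x* = 183/(11.2 + 1·2.366432) = 13.4892 and y* = 2.366432·13.4892 = 31.9212.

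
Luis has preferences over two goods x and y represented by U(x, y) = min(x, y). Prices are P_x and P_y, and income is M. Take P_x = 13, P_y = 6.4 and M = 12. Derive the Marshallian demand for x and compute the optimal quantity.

With perfect complements, no substitution: consume in ratio x:y = 1:1.
Budget: P_x·x + P_y·x = M, so (P_x + P_y)·x = M.
Demand: x*(P_x,P_y,M) = M/(P_x + P_y), y* = M/(P_x + P_y).
Here 13 + 6.4 = 19.4, giving x* = 0.6186.

x* = 0.6186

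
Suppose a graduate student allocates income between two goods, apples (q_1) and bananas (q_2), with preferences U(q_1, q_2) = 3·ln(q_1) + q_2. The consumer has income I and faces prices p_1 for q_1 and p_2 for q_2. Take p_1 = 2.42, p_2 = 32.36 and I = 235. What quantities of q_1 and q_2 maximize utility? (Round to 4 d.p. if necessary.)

q_1* = 40.1157, q_2* = 4.2621

At the given prices: q_1* = 3·32.36/2.42 = 40.1157, and q_2* = 4.2621.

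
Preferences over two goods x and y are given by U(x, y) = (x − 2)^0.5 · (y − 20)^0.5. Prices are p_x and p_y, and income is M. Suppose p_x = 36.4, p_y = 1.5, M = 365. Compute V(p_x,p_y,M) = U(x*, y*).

V = 17.7422

MRS = (y−20)/(x−2). Tangency with p_x/p_y gives y−20 = (p_x/p_y)·(x−2).
After buying the subsistence bundle (2, 20), a share 0.5 of the remaining income goes to x: x* = 2 + 0.5·(M − 2p_x − 20p_y)/p_x.
Discretionary income = 365 − 2·36.4 − 20·1.5 = 262.2; x* = 2 + 0.5·262.2/36.4 = 5.6016; y* = 20 + 0.5·262.2/1.5 = 107.4.
Utility at the optimum: U(5.6016, 107.4) = 17.7422.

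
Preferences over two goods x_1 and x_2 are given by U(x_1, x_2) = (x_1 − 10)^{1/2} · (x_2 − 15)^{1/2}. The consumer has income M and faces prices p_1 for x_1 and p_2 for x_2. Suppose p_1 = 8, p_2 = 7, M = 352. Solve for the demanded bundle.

x_1* = 20.4375, x_2* = 26.9286

Let x_1' = x_1−10, x_2' = x_2−15. MRS = x_2'/x_1' = p_1/p_2.
After buying the subsistence bundle (10, 15), a share 0.5 of the remaining income goes to x_1: x_1* = 10 + 0.5·(M − 10p_1 − 15p_2)/p_1.
Discretionary income = 352 − 10·8 − 15·7 = 167; x_1* = 10 + 0.5·167/8 = 20.4375; x_2* = 15 + 0.5·167/7 = 26.9286.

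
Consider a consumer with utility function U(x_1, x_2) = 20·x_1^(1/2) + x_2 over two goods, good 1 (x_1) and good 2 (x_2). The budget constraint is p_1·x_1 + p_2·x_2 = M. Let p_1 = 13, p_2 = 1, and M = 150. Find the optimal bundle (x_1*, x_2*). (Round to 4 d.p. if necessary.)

x_1* = 0.5917, x_2* = 142.3077

Set MRS = p_1/p_2: 10·x_1^(−1/2) = p_1/p_2.
Solve: √x_1 = 10·p_2/p_1, so x_1*(p_1,p_2) = (10·p_2/p_1)², and x_2* = (M − p_1·x_1*)/p_2.
Plugging in: x_1* = (10·1/13)² = 0.5917, x_2* = 142.3077.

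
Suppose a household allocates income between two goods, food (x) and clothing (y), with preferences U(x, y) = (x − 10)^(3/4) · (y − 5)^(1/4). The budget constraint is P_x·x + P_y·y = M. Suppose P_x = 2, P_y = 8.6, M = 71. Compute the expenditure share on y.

share on y = 0.6338

This is Cobb-Douglas in (x−10, y−5): tangency gives 0.75·P_y·(y−5) = 0.25·P_x·(x−10).
After buying the subsistence bundle (10, 5), a share 0.75 of the remaining income goes to x: x* = 10 + 0.75·(M − 10P_x − 5P_y)/P_x.
Discretionary income = 71 − 10·2 − 5·8.6 = 8; x* = 10 + 0.75·8/2 = 13; y* = 5 + 0.25·8/8.6 = 5.2326.
Expenditure on y: 8.6·5.2326 = 45; share = 0.6338.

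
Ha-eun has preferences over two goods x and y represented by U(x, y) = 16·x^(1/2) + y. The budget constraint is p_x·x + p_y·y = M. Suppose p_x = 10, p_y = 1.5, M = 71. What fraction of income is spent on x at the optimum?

share on x = 0.2028

MU_x = 8/√x, MU_y = 1. Tangency: 8/√x = p_x/p_y.
Solve: √x = 8·p_y/p_x, so x*(p_x,p_y) = (8·p_y/p_x)², and y* = (M − p_x·x*)/p_y.
Plugging in: x* = (8·1.5/10)² = 1.44, y* = 37.7333.
Expenditure on x: 10·1.44 = 14.4; share = 0.2028.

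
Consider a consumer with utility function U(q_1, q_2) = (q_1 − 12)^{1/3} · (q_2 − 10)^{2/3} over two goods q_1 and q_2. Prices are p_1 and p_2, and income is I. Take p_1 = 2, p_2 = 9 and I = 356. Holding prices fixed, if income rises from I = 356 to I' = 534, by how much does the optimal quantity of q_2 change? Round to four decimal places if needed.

MRS = (1/2)·(q_2−10)/(q_1−12). Tangency with p_1/p_2 gives q_2−10 = 2·(p_1/p_2)·(q_1−12).
Substituting into the budget: q_1* = 12 + 1/3·(I − 12·p_1 − 10·p_2)/p_1, and q_2* = 10 + 2/3·(…)/p_2.
Discretionary income = 356 − 12·2 − 10·9 = 242; q_2* = 10 + 2/3·242/9 = 27.9259.
At I' = 534: q_2* = 41.1111. Change: 41.1111 − 27.9259 = 13.1852.

Δq_2* = 13.1852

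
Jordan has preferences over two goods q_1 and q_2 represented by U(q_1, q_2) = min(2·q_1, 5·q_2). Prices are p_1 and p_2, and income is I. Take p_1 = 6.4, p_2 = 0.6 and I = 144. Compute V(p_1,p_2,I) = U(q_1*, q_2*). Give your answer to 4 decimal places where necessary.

Leontief preferences: the optimum is at the kink where q_1/5 = q_2/2, i.e. q_2 = (2/5)·q_1.
Budget: p_1·q_1 + p_2·(2/5)·q_1 = I, so (5·p_1 + 2·p_2)·q_1 = 5·I.
Demand: q_1*(p_1,p_2,I) = 5·I/(5·p_1 + 2·p_2), q_2* = 2·I/(5·p_1 + 2·p_2).
Here 5·6.4 + 2·0.6 = 33.2, giving q_1* = 21.6867 and q_2* = 8.6747.
Utility at the optimum: U(21.6867, 8.6747) = 43.3735.

V = 43.3735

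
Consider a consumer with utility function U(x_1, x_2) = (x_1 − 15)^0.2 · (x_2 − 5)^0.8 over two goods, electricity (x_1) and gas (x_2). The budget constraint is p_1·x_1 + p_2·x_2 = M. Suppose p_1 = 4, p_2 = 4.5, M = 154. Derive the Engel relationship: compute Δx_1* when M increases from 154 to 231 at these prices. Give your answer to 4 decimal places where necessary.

After buying the subsistence bundle (15, 5), a share 0.2 of the remaining income goes to x_1: x_1* = 15 + 0.2·(M − 15p_1 − 5p_2)/p_1.
Discretionary income = 154 − 15·4 − 5·4.5 = 71.5; x_1* = 15 + 0.2·71.5/4 = 18.575.
At M' = 231: x_1* = 22.425. Change: 22.425 − 18.575 = 3.85.

Δx_1* = 3.85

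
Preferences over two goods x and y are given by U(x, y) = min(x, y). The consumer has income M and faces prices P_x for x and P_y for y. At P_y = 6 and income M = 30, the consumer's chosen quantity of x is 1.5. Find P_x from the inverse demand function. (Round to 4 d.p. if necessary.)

With perfect complements, no substitution: consume in ratio x:y = 1:1.
Budget: P_x·x + P_y·x = M, so (P_x + P_y)·x = M.
Demand: x*(P_x,P_y,M) = M/(P_x + P_y), y* = M/(P_x + P_y).
Set x* = 1.5 in the demand function and solve for P_x: P_x = 14.

P_x = 14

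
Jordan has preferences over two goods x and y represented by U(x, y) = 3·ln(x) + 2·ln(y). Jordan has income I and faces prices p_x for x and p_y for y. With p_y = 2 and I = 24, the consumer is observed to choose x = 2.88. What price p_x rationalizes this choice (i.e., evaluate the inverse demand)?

MU_x/MU_y = (3·y)/(2·x); tangency sets this equal to p_x/p_y.
So 3·p_y·y = 2·p_x·x; combined with the budget, a share 0.6 of income goes to x.
Demand: x*(p_x,p_y,I) = 0.6·I/p_x and y* = 0.4·I/p_y.
Set x* = 2.88 in the demand function and solve for p_x: p_x = 5.

p_x = 5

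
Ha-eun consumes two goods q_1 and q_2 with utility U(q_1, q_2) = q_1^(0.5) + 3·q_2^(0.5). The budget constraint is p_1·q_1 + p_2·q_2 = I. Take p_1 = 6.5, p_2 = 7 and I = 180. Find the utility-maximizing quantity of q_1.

q_1* = 2.9595

MU_q_1 ∝ q_1^(-0.5), MU_q_2 ∝ 3·q_2^(-0.5), so MRS = (1/3)·(q_2/q_1)^(0.5) = p_1/p_2.
Solve for the ratio: q_2/q_1 = [3·p_1/p_2]^(2).
With the ratio pinned down, the budget gives q_1* = I/(p_1 + p_2·(q_2/q_1)) and q_2* = (q_2/q_1)·q_1*.
Numerically q_2/q_1 = 7.760204, so q_1* = 180/(6.5 + 7·7.760204) = 2.9595.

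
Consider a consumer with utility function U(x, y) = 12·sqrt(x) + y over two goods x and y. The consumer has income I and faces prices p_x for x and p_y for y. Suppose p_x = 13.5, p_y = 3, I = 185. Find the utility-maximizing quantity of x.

x* = 1.7778

Utility is quasi-linear in y; the FOC for x is 6/√x = p_x/p_y.
Solve: √x = 6·p_y/p_x, so x*(p_x,p_y) = (6·p_y/p_x)², and y* = (I − p_x·x*)/p_y.
Plugging in: x* = (6·3/13.5)² = 1.7778.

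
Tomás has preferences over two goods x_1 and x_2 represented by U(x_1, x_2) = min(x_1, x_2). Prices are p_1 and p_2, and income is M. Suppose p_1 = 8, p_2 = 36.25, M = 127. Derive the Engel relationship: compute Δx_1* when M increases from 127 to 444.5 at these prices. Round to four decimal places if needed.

Leontief preferences: the optimum is at the kink where x_1/1 = x_2/1, i.e. x_2 = x_1.
Budget: p_1·x_1 + p_2·x_1 = M, so (p_1 + p_2)·x_1 = M.
Demand: x_1*(p_1,p_2,M) = M/(p_1 + p_2), x_2* = M/(p_1 + p_2).
Here 8 + 36.25 = 44.25, giving x_1* = 2.8701.
At M' = 444.5: x_1* = 10.0452. Change: 10.0452 − 2.8701 = 7.1751.

Δx_1* = 7.1751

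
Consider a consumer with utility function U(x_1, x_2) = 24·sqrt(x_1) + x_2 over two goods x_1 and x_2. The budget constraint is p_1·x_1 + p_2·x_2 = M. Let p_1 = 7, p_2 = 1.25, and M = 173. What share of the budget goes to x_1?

share on x_1 = 0.1858

MU_x_1 = 12/√x_1, MU_x_2 = 1. Tangency: 12/√x_1 = p_1/p_2.
Thus x_1* = (12·p_2/p_1)² — independent of M — with the rest of income spent on x_2.
Plugging in: x_1* = (12·1.25/7)² = 4.5918, x_2* = 112.6857.
Expenditure on x_1: 7·4.5918 = 32.1429; share = 0.1858.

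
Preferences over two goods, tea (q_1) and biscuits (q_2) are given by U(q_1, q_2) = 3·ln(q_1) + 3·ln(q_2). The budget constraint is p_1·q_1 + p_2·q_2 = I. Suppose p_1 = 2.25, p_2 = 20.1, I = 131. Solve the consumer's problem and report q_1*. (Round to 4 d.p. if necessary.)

MU_q_1/MU_q_2 = (3·q_2)/(3·q_1); tangency sets this equal to p_1/p_2.
So 3·p_2·q_2 = 3·p_1·q_1; combined with the budget, a share 0.5 of income goes to q_1.
Demand: q_1*(p_1,p_2,I) = 0.5·I/p_1 and q_2* = 0.5·I/p_2.
At p_1=2.25, p_2=20.1, I=131: q_1* = 0.5·131/2.25 = 29.1111.

q_1* = 29.1111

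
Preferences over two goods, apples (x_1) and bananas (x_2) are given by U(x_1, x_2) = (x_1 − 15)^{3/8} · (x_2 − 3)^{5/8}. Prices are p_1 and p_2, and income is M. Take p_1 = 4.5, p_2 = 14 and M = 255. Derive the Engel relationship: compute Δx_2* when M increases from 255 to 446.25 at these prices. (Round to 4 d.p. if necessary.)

This is Cobb-Douglas in (x_1−15, x_2−3): tangency gives 0.375·p_2·(x_2−3) = 0.625·p_1·(x_1−15).
Substituting into the budget: x_1* = 15 + 0.375·(M − 15·p_1 − 3·p_2)/p_1, and x_2* = 3 + 0.625·(…)/p_2.
Discretionary income = 255 − 15·4.5 − 3·14 = 145.5; x_2* = 3 + 0.625·145.5/14 = 9.4955.
At M' = 446.25: x_2* = 18.0335. Change: 18.0335 − 9.4955 = 8.5379.

Δx_2* = 8.5379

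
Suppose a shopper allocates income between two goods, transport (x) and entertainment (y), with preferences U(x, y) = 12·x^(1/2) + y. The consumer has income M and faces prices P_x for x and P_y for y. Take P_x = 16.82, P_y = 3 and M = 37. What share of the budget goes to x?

MU_x = 6/√x, MU_y = 1. Tangency: 6/√x = P_x/P_y.
Solve: √x = 6·P_y/P_x, so x*(P_x,P_y) = (6·P_y/P_x)², and y* = (M − P_x·x*)/P_y.
Plugging in: x* = (6·3/16.82)² = 1.1452, y* = 5.9124.
Expenditure on x: 16.82·1.1452 = 19.2628; share = 0.5206.

share on x = 0.5206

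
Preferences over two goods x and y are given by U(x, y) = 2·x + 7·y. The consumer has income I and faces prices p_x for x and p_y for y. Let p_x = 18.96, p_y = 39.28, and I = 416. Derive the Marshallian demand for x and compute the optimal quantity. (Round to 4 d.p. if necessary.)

Perfect substitutes: compare marginal utility per dollar. 2/p_x vs 7/p_y → 0.1055 vs 0.1782.
y gives more utility per dollar, so spend all income on y: y* = I/p_y, x* = 0.
Numerically: x* = 0, y* = 10.5906.

x* = 0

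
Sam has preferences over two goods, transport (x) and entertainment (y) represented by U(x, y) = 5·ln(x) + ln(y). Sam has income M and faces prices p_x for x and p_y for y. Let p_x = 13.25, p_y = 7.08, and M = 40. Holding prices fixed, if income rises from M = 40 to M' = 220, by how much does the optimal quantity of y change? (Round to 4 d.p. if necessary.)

At p_x=13.25, p_y=7.08, M=40: y* = 1/6·40/7.08 = 0.9416.
At M' = 220: y* = 5.1789. Change: 5.1789 − 0.9416 = 4.2373.

Δy* = 4.2373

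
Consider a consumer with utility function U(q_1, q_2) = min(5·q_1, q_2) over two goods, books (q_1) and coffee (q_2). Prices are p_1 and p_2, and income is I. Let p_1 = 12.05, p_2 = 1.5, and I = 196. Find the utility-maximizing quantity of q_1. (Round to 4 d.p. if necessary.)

q_1* = 10.0256

Demand: q_1*(p_1,p_2,I) = I/(p_1 + 5·p_2), q_2* = 5·I/(p_1 + 5·p_2).
Here 12.05 + 5·1.5 = 19.55, giving q_1* = 10.0256.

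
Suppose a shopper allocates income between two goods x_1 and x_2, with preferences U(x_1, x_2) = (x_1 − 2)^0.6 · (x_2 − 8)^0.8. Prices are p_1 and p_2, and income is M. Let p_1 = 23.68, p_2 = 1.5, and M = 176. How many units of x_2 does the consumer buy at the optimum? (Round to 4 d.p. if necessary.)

x_2* = 52.4343

This is Cobb-Douglas in (x_1−2, x_2−8): tangency gives 0.6·p_2·(x_2−8) = 0.8·p_1·(x_1−2).
Substituting into the budget: x_1* = 2 + 3/7·(M − 2·p_1 − 8·p_2)/p_1, and x_2* = 8 + 4/7·(…)/p_2.
Discretionary income = 176 − 2·23.68 − 8·1.5 = 116.64; x_2* = 8 + 4/7·116.64/1.5 = 52.4343.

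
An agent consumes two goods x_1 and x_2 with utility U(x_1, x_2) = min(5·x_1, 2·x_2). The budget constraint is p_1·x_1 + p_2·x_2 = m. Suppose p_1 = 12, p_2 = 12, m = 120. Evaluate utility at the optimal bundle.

V = 14.2857

With perfect complements, no substitution: consume in ratio x_1:x_2 = 2:5.
Budget: p_1·x_1 + p_2·(5/2)·x_1 = m, so (2·p_1 + 5·p_2)·x_1 = 2·m.
Demand: x_1*(p_1,p_2,m) = 2·m/(2·p_1 + 5·p_2), x_2* = 5·m/(2·p_1 + 5·p_2).
Here 2·12 + 5·12 = 84, giving x_1* = 2.8571 and x_2* = 7.1429.
Utility at the optimum: U(2.8571, 7.1429) = 14.2857.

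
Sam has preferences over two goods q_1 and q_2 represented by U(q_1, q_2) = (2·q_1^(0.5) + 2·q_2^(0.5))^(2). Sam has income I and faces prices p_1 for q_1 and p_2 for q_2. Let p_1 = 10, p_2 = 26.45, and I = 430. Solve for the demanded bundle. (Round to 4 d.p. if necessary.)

MU_q_1 ∝ 2·q_1^(-0.5), MU_q_2 ∝ 2·q_2^(-0.5), so MRS = (q_2/q_1)^(0.5) = p_1/p_2.
Hence q_2/q_1 = (p_1/p_2)^(1/(0.5)), i.e. raised to the 2 power.
With the ratio pinned down, the budget gives q_1* = I/(p_1 + p_2·(q_2/q_1)) and q_2* = (q_2/q_1)·q_1*.
Numerically q_2/q_1 = 0.142938, so q_1* = 430/(10 + 26.45·0.142938) = 31.203 and q_2* = 0.142938·31.203 = 4.4601.

q_1* = 31.203, q_2* = 4.4601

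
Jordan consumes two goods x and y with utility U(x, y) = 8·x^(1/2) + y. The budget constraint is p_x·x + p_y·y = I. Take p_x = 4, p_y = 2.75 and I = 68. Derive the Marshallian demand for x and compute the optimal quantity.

Solve: √x = 4·p_y/p_x, so x*(p_x,p_y) = (4·p_y/p_x)², and y* = (I − p_x·x*)/p_y.
Plugging in: x* = (4·2.75/4)² = 7.5625.

x* = 7.5625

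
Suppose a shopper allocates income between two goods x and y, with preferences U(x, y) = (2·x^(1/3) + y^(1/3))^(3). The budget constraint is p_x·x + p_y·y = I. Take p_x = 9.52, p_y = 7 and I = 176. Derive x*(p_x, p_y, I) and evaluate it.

MRS = MU_x/MU_y = 2·(y/x)^(2/3). Set equal to p_x/p_y.
Hence y/x = ((1/2)·p_x/p_y)^(1/(2/3)), i.e. raised to the 1.5 power.
With the ratio pinned down, the budget gives x* = I/(p_x + p_y·(y/x)) and y* = (y/x)·x*.
Numerically y/x = 0.560742, so x* = 176/(9.52 + 7·0.560742) = 13.0902.

x* = 13.0902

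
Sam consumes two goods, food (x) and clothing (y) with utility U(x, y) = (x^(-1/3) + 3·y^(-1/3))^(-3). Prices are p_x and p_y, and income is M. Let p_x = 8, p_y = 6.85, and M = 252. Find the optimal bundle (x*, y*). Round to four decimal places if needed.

x* = 9.8661, y* = 25.2659

From the CES first-order condition, (1/3)·(y/x)^(4/3) = p_x/p_y.
Hence y/x = (3·p_x/p_y)^(1/(4/3)), i.e. raised to the 0.75 power.
With the ratio pinned down, the budget gives x* = M/(p_x + p_y·(y/x)) and y* = (y/x)·x*.
Numerically y/x = 2.560888, so x* = 252/(8 + 6.85·2.560888) = 9.8661 and y* = 2.560888·9.8661 = 25.2659.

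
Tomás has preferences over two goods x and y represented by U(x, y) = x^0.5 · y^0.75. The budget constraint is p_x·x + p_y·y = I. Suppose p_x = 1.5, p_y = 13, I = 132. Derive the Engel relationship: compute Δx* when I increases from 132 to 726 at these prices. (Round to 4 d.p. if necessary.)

Demand: x*(p_x,p_y,I) = 0.4·I/p_x and y* = 0.6·I/p_y.
At p_x=1.5, p_y=13, I=132: x* = 0.4·132/1.5 = 35.2.
At I' = 726: x* = 193.6. Change: 193.6 − 35.2 = 158.4.

Δx* = 158.4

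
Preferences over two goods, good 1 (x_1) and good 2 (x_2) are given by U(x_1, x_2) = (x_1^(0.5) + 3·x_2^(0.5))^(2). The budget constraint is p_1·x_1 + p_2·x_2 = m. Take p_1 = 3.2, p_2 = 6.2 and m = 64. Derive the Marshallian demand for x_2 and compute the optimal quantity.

x_2* = 8.494

MU_x_1 ∝ x_1^(-0.5), MU_x_2 ∝ 3·x_2^(-0.5), so MRS = (1/3)·(x_2/x_1)^(0.5) = p_1/p_2.
Solve for the ratio: x_2/x_1 = [3·p_1/p_2]^(2).
With the ratio pinned down, the budget gives x_1* = m/(p_1 + p_2·(x_2/x_1)) and x_2* = (x_2/x_1)·x_1*.
Numerically x_2/x_1 = 2.397503, so x_1* = 64/(3.2 + 6.2·2.397503) = 3.5429 and x_2* = 2.397503·3.5429 = 8.494.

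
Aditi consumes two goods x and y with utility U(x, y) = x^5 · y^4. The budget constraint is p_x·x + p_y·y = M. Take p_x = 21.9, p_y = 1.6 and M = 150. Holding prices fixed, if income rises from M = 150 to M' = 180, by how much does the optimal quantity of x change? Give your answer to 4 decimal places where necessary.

At p_x=21.9, p_y=1.6, M=150: x* = 5/9·150/21.9 = 3.8052.
At M' = 180: x* = 4.5662. Change: 4.5662 − 3.8052 = 0.761.

Δx* = 0.761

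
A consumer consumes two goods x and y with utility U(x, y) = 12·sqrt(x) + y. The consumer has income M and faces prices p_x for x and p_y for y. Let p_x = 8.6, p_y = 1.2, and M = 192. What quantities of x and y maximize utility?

MU_x = 6/√x, MU_y = 1. Tangency: 6/√x = p_x/p_y.
Thus x* = (6·p_y/p_x)² — independent of M — with the rest of income spent on y.
Plugging in: x* = (6·1.2/8.6)² = 0.7009, y* = 154.9767.

x* = 0.7009, y* = 154.9767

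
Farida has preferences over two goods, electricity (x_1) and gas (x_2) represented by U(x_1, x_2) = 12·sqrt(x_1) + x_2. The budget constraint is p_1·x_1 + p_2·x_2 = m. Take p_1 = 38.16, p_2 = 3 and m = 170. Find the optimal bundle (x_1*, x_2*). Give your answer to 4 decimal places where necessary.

Set MRS = p_1/p_2: 6·x_1^(−1/2) = p_1/p_2.
Solve: √x_1 = 6·p_2/p_1, so x_1*(p_1,p_2) = (6·p_2/p_1)², and x_2* = (m − p_1·x_1*)/p_2.
Plugging in: x_1* = (6·3/38.16)² = 0.2225, x_2* = 53.8365.

x_1* = 0.2225, x_2* = 53.8365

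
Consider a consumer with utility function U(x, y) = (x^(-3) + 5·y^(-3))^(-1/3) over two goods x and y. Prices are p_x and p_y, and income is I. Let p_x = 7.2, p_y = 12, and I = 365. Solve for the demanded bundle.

x* = 15.8745, y* = 20.892

Numerically y/x = 1.316074, so x* = 365/(7.2 + 12·1.316074) = 15.8745 and y* = 1.316074·15.8745 = 20.892.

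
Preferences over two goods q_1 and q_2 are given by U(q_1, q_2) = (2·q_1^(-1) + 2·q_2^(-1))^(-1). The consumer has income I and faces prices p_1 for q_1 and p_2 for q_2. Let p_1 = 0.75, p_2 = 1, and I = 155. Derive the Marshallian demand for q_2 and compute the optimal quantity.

MRS = MU_q_1/MU_q_2 = (q_2/q_1)^(2). Set equal to p_1/p_2.
Hence q_2/q_1 = (p_1/p_2)^(1/(2)), i.e. raised to the 0.5 power.
With the ratio pinned down, the budget gives q_1* = I/(p_1 + p_2·(q_2/q_1)) and q_2* = (q_2/q_1)·q_1*.
Numerically q_2/q_1 = 0.866025, so q_1* = 155/(0.75 + 1·0.866025) = 95.9143 and q_2* = 0.866025·95.9143 = 83.0642.

q_2* = 83.0642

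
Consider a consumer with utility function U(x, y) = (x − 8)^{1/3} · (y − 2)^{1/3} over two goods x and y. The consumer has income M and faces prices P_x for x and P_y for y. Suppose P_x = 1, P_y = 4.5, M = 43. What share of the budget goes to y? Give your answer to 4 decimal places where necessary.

share on y = 0.5116

This is Cobb-Douglas in (x−8, y−2): tangency gives 1/3·P_y·(y−2) = 1/3·P_x·(x−8).
After buying the subsistence bundle (8, 2), a share 0.5 of the remaining income goes to x: x* = 8 + 0.5·(M − 8P_x − 2P_y)/P_x.
Discretionary income = 43 − 8·1 − 2·4.5 = 26; x* = 8 + 0.5·26/1 = 21; y* = 2 + 0.5·26/4.5 = 4.8889.
Expenditure on y: 4.5·4.8889 = 22; share = 0.5116.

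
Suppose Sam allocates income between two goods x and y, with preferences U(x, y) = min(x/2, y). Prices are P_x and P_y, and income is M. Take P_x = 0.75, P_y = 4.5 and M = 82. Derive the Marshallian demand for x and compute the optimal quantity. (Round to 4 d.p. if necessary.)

x* = 27.3333

Leontief preferences: the optimum is at the kink where x/2 = y/1, i.e. y = (1/2)·x.
Budget: P_x·x + P_y·(1/2)·x = M, so (2·P_x + P_y)·x = 2·M.
Demand: x*(P_x,P_y,M) = 2·M/(2·P_x + P_y), y* = M/(2·P_x + P_y).
Here 2·0.75 + 4.5 = 6, giving x* = 27.3333.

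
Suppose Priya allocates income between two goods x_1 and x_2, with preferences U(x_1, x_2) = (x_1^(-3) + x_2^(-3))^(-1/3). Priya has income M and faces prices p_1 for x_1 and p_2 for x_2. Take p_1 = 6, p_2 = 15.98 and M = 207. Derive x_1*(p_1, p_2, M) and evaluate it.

x_1* = 11.1838

From the CES first-order condition, (x_2/x_1)^(4) = p_1/p_2.
Hence x_2/x_1 = (p_1/p_2)^(1/(4)), i.e. raised to the 0.25 power.
Substitute x_2 = (x_2/x_1)·x_1 into the budget: x_1* = M/(p_1 + p_2·(x_2/x_1)).
Numerically x_2/x_1 = 0.782787, so x_1* = 207/(6 + 15.98·0.782787) = 11.1838.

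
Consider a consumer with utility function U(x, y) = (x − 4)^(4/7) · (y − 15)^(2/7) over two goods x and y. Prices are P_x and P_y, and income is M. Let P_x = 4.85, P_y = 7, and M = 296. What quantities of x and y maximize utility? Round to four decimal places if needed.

MRS = 2·(y−15)/(x−4). Tangency with P_x/P_y gives y−15 = (1/2)·(P_x/P_y)·(x−4).
Substituting into the budget: x* = 4 + 2/3·(M − 4·P_x − 15·P_y)/P_x, and y* = 15 + 1/3·(…)/P_y.
Discretionary income = 296 − 4·4.85 − 15·7 = 171.6; x* = 4 + 2/3·171.6/4.85 = 27.5876; y* = 15 + 1/3·171.6/7 = 23.1714.

x* = 27.5876, y* = 23.1714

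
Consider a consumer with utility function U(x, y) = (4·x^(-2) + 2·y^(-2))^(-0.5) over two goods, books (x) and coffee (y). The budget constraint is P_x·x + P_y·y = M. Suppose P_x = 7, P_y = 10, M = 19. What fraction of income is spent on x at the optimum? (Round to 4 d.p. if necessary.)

share on x = 0.4983

With the ratio pinned down, the budget gives x* = M/(P_x + P_y·(y/x)) and y* = (y/x)·x*.
Numerically y/x = 0.70473, so x* = 19/(7 + 10·0.70473) = 1.3526 and y* = 0.70473·1.3526 = 0.9532.
Expenditure on x: 7·1.3526 = 9.468; share = 0.4983.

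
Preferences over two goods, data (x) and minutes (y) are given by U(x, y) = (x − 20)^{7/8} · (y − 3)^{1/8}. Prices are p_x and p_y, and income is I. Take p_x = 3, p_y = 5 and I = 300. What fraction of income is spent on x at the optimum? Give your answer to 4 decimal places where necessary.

After buying the subsistence bundle (20, 3), a share 0.875 of the remaining income goes to x: x* = 20 + 0.875·(I − 20p_x − 3p_y)/p_x.
Discretionary income = 300 − 20·3 − 3·5 = 225; x* = 20 + 0.875·225/3 = 85.625; y* = 3 + 0.125·225/5 = 8.625.
Expenditure on x: 3·85.625 = 256.875; share = 0.8562.

share on x = 0.8562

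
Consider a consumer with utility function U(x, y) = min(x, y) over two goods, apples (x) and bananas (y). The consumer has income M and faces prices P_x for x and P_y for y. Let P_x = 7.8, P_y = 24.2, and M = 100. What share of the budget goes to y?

share on y = 0.7562

Leontief preferences: the optimum is at the kink where x/1 = y/1, i.e. y = x.
Budget: P_x·x + P_y·x = M, so (P_x + P_y)·x = M.
Demand: x*(P_x,P_y,M) = M/(P_x + P_y), y* = M/(P_x + P_y).
Here 7.8 + 24.2 = 32, giving x* = 3.125 and y* = 3.125.
Expenditure on y: 24.2·3.125 = 75.625; share = 0.7562.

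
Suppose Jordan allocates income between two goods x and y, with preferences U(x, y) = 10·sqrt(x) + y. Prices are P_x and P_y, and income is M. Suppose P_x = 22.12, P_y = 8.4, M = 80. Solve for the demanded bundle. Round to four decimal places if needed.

Utility is quasi-linear in y; the FOC for x is 5/√x = P_x/P_y.
Thus x* = (5·P_y/P_x)² — independent of M — with the rest of income spent on y.
Plugging in: x* = (5·8.4/22.12)² = 3.6052, y* = 0.0301.

x* = 3.6052, y* = 0.0301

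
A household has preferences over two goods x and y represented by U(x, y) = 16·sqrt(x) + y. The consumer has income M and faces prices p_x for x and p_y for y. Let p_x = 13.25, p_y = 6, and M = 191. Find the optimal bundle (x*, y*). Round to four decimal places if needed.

x* = 13.1235, y* = 2.8522

Set MRS = p_x/p_y: 8·x^(−1/2) = p_x/p_y.
Solve: √x = 8·p_y/p_x, so x*(p_x,p_y) = (8·p_y/p_x)², and y* = (M − p_x·x*)/p_y.
Plugging in: x* = (8·6/13.25)² = 13.1235, y* = 2.8522.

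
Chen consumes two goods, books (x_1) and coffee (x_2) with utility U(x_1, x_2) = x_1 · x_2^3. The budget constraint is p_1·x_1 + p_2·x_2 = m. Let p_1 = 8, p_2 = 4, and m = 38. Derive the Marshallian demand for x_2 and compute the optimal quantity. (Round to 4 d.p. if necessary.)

MU_x_1/MU_x_2 = (x_2)/(3·x_1); tangency sets this equal to p_1/p_2.
Rearranging, p_2·x_2 = 3·p_1·x_1. Substituting into the budget gives p_1·x_1·(1 + 3) = m.
Demand: x_1*(p_1,p_2,m) = 0.25·m/p_1 and x_2* = 0.75·m/p_2.
At p_1=8, p_2=4, m=38: x_2* = 0.75·38/4 = 7.125.

x_2* = 7.125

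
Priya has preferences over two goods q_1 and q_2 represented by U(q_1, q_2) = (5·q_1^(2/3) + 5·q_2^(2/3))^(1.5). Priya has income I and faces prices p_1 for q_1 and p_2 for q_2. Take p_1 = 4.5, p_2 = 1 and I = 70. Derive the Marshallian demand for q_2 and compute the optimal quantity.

q_2* = 66.7059

MRS = MU_q_1/MU_q_2 = (q_2/q_1)^(1/3). Set equal to p_1/p_2.
Solve for the ratio: q_2/q_1 = [p_1/p_2]^(3).
With the ratio pinned down, the budget gives q_1* = I/(p_1 + p_2·(q_2/q_1)) and q_2* = (q_2/q_1)·q_1*.
Numerically q_2/q_1 = 91.125, so q_1* = 70/(4.5 + 1·91.125) = 0.732 and q_2* = 91.125·0.732 = 66.7059.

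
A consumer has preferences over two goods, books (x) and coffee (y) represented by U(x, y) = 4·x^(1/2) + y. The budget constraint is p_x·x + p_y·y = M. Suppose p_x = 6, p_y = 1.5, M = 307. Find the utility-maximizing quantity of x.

Plugging in: x* = (2·1.5/6)² = 0.25.

x* = 0.25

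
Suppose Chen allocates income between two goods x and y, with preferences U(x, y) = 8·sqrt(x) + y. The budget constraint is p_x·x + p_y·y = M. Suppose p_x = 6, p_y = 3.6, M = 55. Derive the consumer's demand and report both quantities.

x* = 5.76, y* = 5.6778

Solve: √x = 4·p_y/p_x, so x*(p_x,p_y) = (4·p_y/p_x)², and y* = (M − p_x·x*)/p_y.
Plugging in: x* = (4·3.6/6)² = 5.76, y* = 5.6778.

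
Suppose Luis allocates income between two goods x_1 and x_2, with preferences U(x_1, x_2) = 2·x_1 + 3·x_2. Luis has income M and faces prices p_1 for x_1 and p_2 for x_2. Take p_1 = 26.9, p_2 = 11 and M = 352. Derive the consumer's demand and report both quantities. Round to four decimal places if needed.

Linear utility — the consumer picks whichever good has higher MU/price: 2/26.9 = 0.0743 vs 3/11 = 0.2727.
x_2 gives more utility per dollar, so spend all income on x_2: x_2* = M/p_2, x_1* = 0.
Numerically: x_1* = 0, x_2* = 32.

x_1* = 0, x_2* = 32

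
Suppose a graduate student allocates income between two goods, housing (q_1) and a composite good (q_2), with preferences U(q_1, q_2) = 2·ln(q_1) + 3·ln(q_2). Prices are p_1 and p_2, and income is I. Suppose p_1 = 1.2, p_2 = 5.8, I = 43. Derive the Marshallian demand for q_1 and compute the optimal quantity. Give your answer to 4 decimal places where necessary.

q_1* = 14.3333

Tangency: MRS = (2/3)·q_2/q_1 = p_1/p_2.
Rearranging, p_2·q_2 = (3/2)·p_1·q_1. Substituting into the budget gives p_1·q_1·(1 + (3/2)) = I.
Demand: q_1*(p_1,p_2,I) = 0.4·I/p_1 and q_2* = 0.6·I/p_2.
At p_1=1.2, p_2=5.8, I=43: q_1* = 0.4·43/1.2 = 14.3333.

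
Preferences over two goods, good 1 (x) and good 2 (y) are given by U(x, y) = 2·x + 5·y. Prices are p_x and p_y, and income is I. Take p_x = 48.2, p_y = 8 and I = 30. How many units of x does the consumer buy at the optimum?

x* = 0

Linear utility — the consumer picks whichever good has higher MU/price: 2/48.2 = 0.0415 vs 5/8 = 0.625.
y gives more utility per dollar, so spend all income on y: y* = I/p_y, x* = 0.
Numerically: x* = 0, y* = 3.75.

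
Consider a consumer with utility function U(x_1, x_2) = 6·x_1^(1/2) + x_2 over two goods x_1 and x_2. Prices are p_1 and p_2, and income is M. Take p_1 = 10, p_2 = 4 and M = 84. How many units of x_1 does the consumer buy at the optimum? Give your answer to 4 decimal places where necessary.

Utility is quasi-linear in x_2; the FOC for x_1 is 3/√x_1 = p_1/p_2.
Thus x_1* = (3·p_2/p_1)² — independent of M — with the rest of income spent on x_2.
Plugging in: x_1* = (3·4/10)² = 1.44.

x_1* = 1.44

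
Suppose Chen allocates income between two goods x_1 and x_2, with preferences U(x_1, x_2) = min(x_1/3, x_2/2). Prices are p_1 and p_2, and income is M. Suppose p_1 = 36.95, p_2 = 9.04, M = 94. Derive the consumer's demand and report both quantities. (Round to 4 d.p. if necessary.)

x_1* = 2.1872, x_2* = 1.4582

With perfect complements, no substitution: consume in ratio x_1:x_2 = 3:2.
Budget: p_1·x_1 + p_2·(2/3)·x_1 = M, so (3·p_1 + 2·p_2)·x_1 = 3·M.
Demand: x_1*(p_1,p_2,M) = 3·M/(3·p_1 + 2·p_2), x_2* = 2·M/(3·p_1 + 2·p_2).
Here 3·36.95 + 2·9.04 = 128.93, giving x_1* = 2.1872 and x_2* = 1.4582.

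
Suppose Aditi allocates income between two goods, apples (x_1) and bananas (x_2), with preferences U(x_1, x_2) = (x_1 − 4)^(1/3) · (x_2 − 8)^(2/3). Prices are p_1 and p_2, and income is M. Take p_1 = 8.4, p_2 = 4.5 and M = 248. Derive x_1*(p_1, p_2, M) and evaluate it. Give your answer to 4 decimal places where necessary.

x_1* = 11.0794

MRS = (1/2)·(x_2−8)/(x_1−4). Tangency with p_1/p_2 gives x_2−8 = 2·(p_1/p_2)·(x_1−4).
Substituting into the budget: x_1* = 4 + 1/3·(M − 4·p_1 − 8·p_2)/p_1, and x_2* = 8 + 2/3·(…)/p_2.
Discretionary income = 248 − 4·8.4 − 8·4.5 = 178.4; x_1* = 4 + 1/3·178.4/8.4 = 11.0794.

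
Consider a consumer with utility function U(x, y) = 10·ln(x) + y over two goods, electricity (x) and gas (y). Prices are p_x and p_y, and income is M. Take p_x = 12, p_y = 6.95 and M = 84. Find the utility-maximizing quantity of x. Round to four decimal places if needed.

x* = 5.7917

Set MRS = p_x/p_y: (10/x)/1 = p_x/p_y.
So x*(p_x,p_y) = 10·p_y/p_x, independent of income; and y* = (M − 10·p_y)/p_y.
At the given prices: x* = 10·6.95/12 = 5.7917.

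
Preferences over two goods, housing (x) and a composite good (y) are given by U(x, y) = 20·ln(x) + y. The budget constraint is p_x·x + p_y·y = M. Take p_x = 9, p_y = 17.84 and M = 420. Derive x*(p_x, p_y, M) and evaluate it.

Set MRS = p_x/p_y: (20/x)/1 = p_x/p_y.
So x*(p_x,p_y) = 20·p_y/p_x, independent of income; and y* = (M − 20·p_y)/p_y.
At the given prices: x* = 20·17.84/9 = 39.6444.

x* = 39.6444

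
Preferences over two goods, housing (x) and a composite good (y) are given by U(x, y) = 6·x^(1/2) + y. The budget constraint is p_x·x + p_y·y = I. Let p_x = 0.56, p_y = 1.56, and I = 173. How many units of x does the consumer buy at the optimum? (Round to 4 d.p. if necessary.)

x* = 69.8418

Utility is quasi-linear in y; the FOC for x is 3/√x = p_x/p_y.
Thus x* = (3·p_y/p_x)² — independent of I — with the rest of income spent on y.
Plugging in: x* = (3·1.56/0.56)² = 69.8418.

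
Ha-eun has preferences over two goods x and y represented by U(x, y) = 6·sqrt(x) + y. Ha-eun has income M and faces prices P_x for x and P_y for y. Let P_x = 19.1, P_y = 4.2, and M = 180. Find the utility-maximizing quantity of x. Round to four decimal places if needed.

x* = 0.4352

Thus x* = (3·P_y/P_x)² — independent of M — with the rest of income spent on y.
Plugging in: x* = (3·4.2/19.1)² = 0.4352.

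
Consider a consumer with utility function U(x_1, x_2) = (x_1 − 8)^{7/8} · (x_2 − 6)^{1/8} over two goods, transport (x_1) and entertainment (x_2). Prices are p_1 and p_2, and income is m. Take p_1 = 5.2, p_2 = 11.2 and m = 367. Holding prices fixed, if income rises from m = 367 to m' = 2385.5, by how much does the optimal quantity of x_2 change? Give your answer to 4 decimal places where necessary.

Discretionary income = 367 − 8·5.2 − 6·11.2 = 258.2; x_2* = 6 + 0.125·258.2/11.2 = 8.8817.
At m' = 2385.5: x_2* = 31.4096. Change: 31.4096 − 8.8817 = 22.5279.

Δx_2* = 22.5279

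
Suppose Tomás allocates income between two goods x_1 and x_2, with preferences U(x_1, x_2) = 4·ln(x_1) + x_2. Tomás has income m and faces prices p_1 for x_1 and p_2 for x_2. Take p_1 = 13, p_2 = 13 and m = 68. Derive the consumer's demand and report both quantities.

x_1* = 4, x_2* = 1.2308

Set MRS = p_1/p_2: (4/x_1)/1 = p_1/p_2.
So x_1*(p_1,p_2) = 4·p_2/p_1, independent of income; and x_2* = (m − 4·p_2)/p_2.
At the given prices: x_1* = 4·13/13 = 4, and x_2* = 1.2308.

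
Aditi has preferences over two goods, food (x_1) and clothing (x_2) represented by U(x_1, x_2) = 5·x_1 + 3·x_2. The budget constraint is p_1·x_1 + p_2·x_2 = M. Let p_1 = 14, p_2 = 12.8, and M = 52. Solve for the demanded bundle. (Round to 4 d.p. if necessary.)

x_1* = 3.7143, x_2* = 0

Perfect substitutes: compare marginal utility per dollar. 5/p_1 vs 3/p_2 → 0.3571 vs 0.2344.
x_1 gives more utility per dollar, so spend all income on x_1: x_1* = M/p_1, x_2* = 0.
Numerically: x_1* = 3.7143, x_2* = 0.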